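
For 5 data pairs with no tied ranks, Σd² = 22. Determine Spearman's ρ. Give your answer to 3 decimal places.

-0.100

ρ = 1 − 6Σd² / [n(n²−1)] = 1 − 6×22 / (5×24)
  = 1 − 132/120 = 1 − 1.1000 ≈ -0.100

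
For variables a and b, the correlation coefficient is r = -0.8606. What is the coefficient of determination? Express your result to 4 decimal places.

0.7406

r² = (-0.8606)² = 0.7406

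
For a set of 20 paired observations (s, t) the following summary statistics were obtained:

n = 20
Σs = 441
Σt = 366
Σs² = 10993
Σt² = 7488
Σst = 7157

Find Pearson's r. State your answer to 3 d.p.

-0.912

r = (nΣst − ΣsΣt) / √[(nΣs² − (Σs)²)(nΣt² − (Σt)²)]
Numerator: 20×7157 − 441×366 = -18266
Denominator: √[(219860 − 194481)(149760 − 133956)] = √[25379 × 15804] = 20027.2244
r = -18266 / 20027.2244 ≈ -0.912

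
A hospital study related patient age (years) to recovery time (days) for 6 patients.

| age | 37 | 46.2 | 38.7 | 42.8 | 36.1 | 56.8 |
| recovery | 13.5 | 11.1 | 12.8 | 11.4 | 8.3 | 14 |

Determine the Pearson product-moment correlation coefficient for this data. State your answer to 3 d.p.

n = 6, Σx = 257.6, Σy = 71.1, Σx² = 11362.42, Σy² = 864.15, Σxy = 3090.43
nΣxy − ΣxΣy = 18542.58 − 18315.36 = 227.22
nΣx² − (Σx)² = 68174.52 − 66357.76 = 1816.76; nΣy² − (Σy)² = 5184.9 − 5055.21 = 129.69
r = 227.22 / √(1816.76 × 129.69) = 227.22 / 485.4025 ≈ 0.468

0.468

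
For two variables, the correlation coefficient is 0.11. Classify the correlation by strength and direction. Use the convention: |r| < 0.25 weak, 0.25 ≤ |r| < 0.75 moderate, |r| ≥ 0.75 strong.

r = 0.11 > 0 so the relationship is positive.
|r| = 0.11, which falls in the weak range.

weak positive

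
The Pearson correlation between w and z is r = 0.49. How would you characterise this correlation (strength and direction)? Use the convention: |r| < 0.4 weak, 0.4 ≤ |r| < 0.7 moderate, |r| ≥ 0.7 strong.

moderate positive

r = 0.49 > 0 so the relationship is positive.
|r| = 0.49, which falls in the moderate range.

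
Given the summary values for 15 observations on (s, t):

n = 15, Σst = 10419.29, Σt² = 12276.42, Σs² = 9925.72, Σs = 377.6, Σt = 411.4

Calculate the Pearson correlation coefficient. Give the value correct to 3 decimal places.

0.097

r = (nΣst − ΣsΣt) / √[(nΣs² − (Σs)²)(nΣt² − (Σt)²)]
Numerator: 15×10419.29 − 377.6×411.4 = 944.71
Denominator: √[(148885.8 − 142581.76)(184146.3 − 169249.96)] = √[6304.04 × 14896.34] = 9690.5688
r = 944.71 / 9690.5688 ≈ 0.097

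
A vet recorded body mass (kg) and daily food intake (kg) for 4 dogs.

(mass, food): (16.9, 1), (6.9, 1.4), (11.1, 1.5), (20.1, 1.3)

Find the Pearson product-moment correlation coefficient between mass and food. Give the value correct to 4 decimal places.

n = 4, Σx = 55, Σy = 5.2, Σx² = 860.44, Σy² = 6.9, Σxy = 69.34
nΣxy − ΣxΣy = 277.36 − 286 = -8.64
nΣx² − (Σx)² = 3441.76 − 3025 = 416.76; nΣy² − (Σy)² = 27.6 − 27.04 = 0.56
r = -8.64 / √(416.76 × 0.56) = -8.64 / 15.2770 ≈ -0.5656

-0.5656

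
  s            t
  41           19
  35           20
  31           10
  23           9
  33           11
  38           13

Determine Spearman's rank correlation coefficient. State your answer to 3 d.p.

Rank s: 6, 4, 2, 1, 3, 5
Rank t: 5, 6, 2, 1, 3, 4
d = rank(s) − rank(t): 1, -2, 0, 0, 0, 1; Σd² = 6
ρ = 1 − 6Σd² / [n(n²−1)] = 1 − 6×6 / (6×35) = 1 − 36/210 ≈ 0.829

0.829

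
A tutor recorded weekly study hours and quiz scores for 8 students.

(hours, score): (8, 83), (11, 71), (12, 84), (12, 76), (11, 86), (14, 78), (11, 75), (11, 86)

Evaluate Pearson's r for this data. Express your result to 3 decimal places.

n = 8, Σx = 90, Σy = 639, Σx² = 1032, Σy² = 51263, Σxy = 7174
nΣxy − ΣxΣy = 57392 − 57510 = -118
nΣx² − (Σx)² = 8256 − 8100 = 156; nΣy² − (Σy)² = 410104 − 408321 = 1783
r = -118 / √(156 × 1783) = -118 / 527.3974 ≈ -0.224

-0.224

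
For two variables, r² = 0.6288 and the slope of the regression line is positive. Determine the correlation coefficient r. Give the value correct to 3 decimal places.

|r| = √0.6288 = 0.793
The association is positive, so r = 0.793.

0.793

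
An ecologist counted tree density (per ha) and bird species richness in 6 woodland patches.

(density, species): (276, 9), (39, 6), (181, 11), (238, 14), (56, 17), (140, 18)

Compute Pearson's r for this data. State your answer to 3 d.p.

n = 6, Σx = 930, Σy = 75, Σx² = 189838, Σy² = 1047, Σxy = 11513
nΣxy − ΣxΣy = 69078 − 69750 = -672
nΣx² − (Σx)² = 1139028 − 864900 = 274128; nΣy² − (Σy)² = 6282 − 5625 = 657
r = -672 / √(274128 × 657) = -672 / 13420.2122 ≈ -0.050

-0.050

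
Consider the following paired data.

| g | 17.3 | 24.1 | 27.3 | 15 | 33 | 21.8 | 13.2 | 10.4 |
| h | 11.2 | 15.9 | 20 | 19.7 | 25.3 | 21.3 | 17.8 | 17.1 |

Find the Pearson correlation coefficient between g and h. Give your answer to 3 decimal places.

n = 8, Σg = 162.1, Σh = 148.3, Σg² = 3697.03, Σh² = 2869.37, Σgh = 3130.49
nΣgh − ΣgΣh = 25043.92 − 24039.43 = 1004.49
nΣg² − (Σg)² = 29576.24 − 26276.41 = 3299.83; nΣh² − (Σh)² = 22954.96 − 21992.89 = 962.07
r = 1004.49 / √(3299.83 × 962.07) = 1004.49 / 1781.7596 ≈ 0.564

0.564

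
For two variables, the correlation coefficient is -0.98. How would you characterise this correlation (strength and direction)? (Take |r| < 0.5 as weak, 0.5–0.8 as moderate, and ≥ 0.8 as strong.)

r = -0.98 < 0 so the relationship is negative.
|r| = 0.98, which falls in the strong range.

strong negative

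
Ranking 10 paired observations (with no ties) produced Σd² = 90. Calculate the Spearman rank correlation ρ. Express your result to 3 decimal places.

ρ = 1 − 6Σd² / [n(n²−1)] = 1 − 6×90 / (10×99)
  = 1 − 540/990 = 1 − 0.5455 ≈ 0.455

0.455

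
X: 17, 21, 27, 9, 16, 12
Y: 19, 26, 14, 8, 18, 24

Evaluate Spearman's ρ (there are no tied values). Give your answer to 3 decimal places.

Rank X: 4, 5, 6, 1, 3, 2
Rank Y: 4, 6, 2, 1, 3, 5
d = rank(X) − rank(Y): 0, -1, 4, 0, 0, -3; Σd² = 26
ρ = 1 − 6Σd² / [n(n²−1)] = 1 − 6×26 / (6×35) = 1 − 156/210 ≈ 0.257

0.257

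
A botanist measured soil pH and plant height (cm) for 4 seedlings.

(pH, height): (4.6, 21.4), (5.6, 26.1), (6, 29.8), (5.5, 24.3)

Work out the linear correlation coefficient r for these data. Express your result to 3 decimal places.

0.942

n = 4, Σx = 21.7, Σy = 101.6, Σx² = 118.77, Σy² = 2617.7, Σxy = 557.05
nΣxy − ΣxΣy = 2228.2 − 2204.72 = 23.48
nΣx² − (Σx)² = 475.08 − 470.89 = 4.19; nΣy² − (Σy)² = 10470.8 − 10322.56 = 148.24
r = 23.48 / √(4.19 × 148.24) = 23.48 / 24.9224 ≈ 0.942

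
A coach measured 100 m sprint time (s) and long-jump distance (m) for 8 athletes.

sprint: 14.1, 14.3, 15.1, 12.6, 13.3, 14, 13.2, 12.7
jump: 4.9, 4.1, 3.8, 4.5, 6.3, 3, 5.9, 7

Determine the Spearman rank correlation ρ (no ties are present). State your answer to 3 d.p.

Rank sprint: 6, 7, 8, 1, 4, 5, 3, 2
Rank jump: 5, 3, 2, 4, 7, 1, 6, 8
d = rank(sprint) − rank(jump): 1, 4, 6, -3, -3, 4, -3, -6; Σd² = 132
ρ = 1 − 6Σd² / [n(n²−1)] = 1 − 6×132 / (8×63) = 1 − 792/504 ≈ -0.571

-0.571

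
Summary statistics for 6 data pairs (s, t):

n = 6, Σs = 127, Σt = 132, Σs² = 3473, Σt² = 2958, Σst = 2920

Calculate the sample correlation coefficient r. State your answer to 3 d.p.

0.612

r = (nΣst − ΣsΣt) / √[(nΣs² − (Σs)²)(nΣt² − (Σt)²)]
Numerator: 6×2920 − 127×132 = 756
Denominator: √[(20838 − 16129)(17748 − 17424)] = √[4709 × 324] = 1235.1988
r = 756 / 1235.1988 ≈ 0.612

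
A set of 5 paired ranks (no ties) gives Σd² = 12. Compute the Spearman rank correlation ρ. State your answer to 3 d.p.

0.400

ρ = 1 − 6Σd² / [n(n²−1)] = 1 − 6×12 / (5×24)
  = 1 − 72/120 = 1 − 0.6000 ≈ 0.400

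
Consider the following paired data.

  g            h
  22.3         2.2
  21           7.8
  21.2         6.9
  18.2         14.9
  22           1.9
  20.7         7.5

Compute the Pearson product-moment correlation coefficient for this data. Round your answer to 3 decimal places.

-0.977

n = 6, Σg = 125.4, Σh = 41.2, Σg² = 2631.46, Σh² = 395.16, Σgh = 827.37
nΣgh − ΣgΣh = 4964.22 − 5166.48 = -202.26
nΣg² − (Σg)² = 15788.76 − 15725.16 = 63.6; nΣh² − (Σh)² = 2370.96 − 1697.44 = 673.52
r = -202.26 / √(63.6 × 673.52) = -202.26 / 206.9683 ≈ -0.977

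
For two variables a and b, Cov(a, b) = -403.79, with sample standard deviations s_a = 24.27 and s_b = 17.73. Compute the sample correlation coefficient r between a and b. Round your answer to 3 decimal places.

-0.938

r = Cov(a,b) / (s_a · s_b) = -403.79 / (24.27 × 17.73)
  = -403.79 / 430.3071 ≈ -0.938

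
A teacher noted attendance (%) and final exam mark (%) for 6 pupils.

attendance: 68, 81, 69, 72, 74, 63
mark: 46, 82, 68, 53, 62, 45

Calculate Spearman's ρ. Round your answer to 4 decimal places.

0.8286

Rank attendance: 2, 6, 3, 4, 5, 1
Rank mark: 2, 6, 5, 3, 4, 1
d = rank(attendance) − rank(mark): 0, 0, -2, 1, 1, 0; Σd² = 6
ρ = 1 − 6Σd² / [n(n²−1)] = 1 − 6×6 / (6×35) = 1 − 36/210 ≈ 0.8286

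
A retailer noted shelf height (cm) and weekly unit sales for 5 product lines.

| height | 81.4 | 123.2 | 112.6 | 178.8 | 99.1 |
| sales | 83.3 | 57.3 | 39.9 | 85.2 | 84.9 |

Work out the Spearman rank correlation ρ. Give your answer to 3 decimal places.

0.200

Rank height: 1, 4, 3, 5, 2
Rank sales: 3, 2, 1, 5, 4
d = rank(height) − rank(sales): -2, 2, 2, 0, -2; Σd² = 16
ρ = 1 − 6Σd² / [n(n²−1)] = 1 − 6×16 / (5×24) = 1 − 96/120 ≈ 0.200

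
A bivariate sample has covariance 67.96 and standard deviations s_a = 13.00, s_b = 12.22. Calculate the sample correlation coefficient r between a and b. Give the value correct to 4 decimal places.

0.4278

r = Cov(a,b) / (s_a · s_b) = 67.96 / (13.00 × 12.22)
  = 67.96 / 158.8600 ≈ 0.4278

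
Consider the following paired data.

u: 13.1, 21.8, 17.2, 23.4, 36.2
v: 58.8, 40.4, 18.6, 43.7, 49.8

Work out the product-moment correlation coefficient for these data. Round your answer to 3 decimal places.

0.145

n = 5, Σu = 111.7, Σv = 211.3, Σu² = 2800.69, Σv² = 9825.29, Σuv = 4796.26
nΣuv − ΣuΣv = 23981.3 − 23602.21 = 379.09
nΣu² − (Σu)² = 14003.45 − 12476.89 = 1526.56; nΣv² − (Σv)² = 49126.45 − 44647.69 = 4478.76
r = 379.09 / √(1526.56 × 4478.76) = 379.09 / 2614.7841 ≈ 0.145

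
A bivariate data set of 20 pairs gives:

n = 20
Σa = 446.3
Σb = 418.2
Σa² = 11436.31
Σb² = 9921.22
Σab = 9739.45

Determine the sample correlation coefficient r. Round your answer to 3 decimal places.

0.309

r = (nΣab − ΣaΣb) / √[(nΣa² − (Σa)²)(nΣb² − (Σb)²)]
Numerator: 20×9739.45 − 446.3×418.2 = 8146.34
Denominator: √[(228726.2 − 199183.69)(198424.4 − 174891.24)] = √[29542.51 × 23533.16] = 26367.1882
r = 8146.34 / 26367.1882 ≈ 0.309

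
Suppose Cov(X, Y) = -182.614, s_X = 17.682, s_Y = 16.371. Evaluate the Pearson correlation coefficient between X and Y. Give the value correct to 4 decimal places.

r = Cov(X,Y) / (s_X · s_Y) = -182.614 / (17.682 × 16.371)
  = -182.614 / 289.4720 ≈ -0.6309

-0.6309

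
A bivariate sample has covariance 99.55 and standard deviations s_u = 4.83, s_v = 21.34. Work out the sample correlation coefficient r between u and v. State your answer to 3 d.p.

0.966

r = Cov(u,v) / (s_u · s_v) = 99.55 / (4.83 × 21.34)
  = 99.55 / 103.0722 ≈ 0.966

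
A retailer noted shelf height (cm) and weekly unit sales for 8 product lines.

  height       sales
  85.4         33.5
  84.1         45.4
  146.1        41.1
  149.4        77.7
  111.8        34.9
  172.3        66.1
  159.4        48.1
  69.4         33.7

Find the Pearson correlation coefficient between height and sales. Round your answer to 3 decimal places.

n = 8, Σx = 977.9, Σy = 380.5, Σx² = 130442.79, Σy² = 19946.43, Σxy = 49588.9
nΣxy − ΣxΣy = 396711.2 − 372090.95 = 24620.25
nΣx² − (Σx)² = 1043542.32 − 956288.41 = 87253.91; nΣy² − (Σy)² = 159571.44 − 144780.25 = 14791.19
r = 24620.25 / √(87253.91 × 14791.19) = 24620.25 / 35924.7709 ≈ 0.685

0.685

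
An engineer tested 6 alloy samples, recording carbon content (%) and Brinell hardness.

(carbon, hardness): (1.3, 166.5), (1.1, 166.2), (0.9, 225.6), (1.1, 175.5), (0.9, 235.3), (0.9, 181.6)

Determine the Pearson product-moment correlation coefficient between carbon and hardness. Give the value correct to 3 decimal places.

-0.738

n = 6, Σx = 6.2, Σy = 1150.7, Σx² = 6.54, Σy² = 225384.95, Σxy = 1170.57
nΣxy − ΣxΣy = 7023.42 − 7134.34 = -110.92
nΣx² − (Σx)² = 39.24 − 38.44 = 0.8; nΣy² − (Σy)² = 1352309.7 − 1324110.49 = 28199.21
r = -110.92 / √(0.8 × 28199.21) = -110.92 / 150.1978 ≈ -0.738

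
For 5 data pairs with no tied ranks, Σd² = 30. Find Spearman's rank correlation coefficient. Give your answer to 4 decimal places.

-0.5000

ρ = 1 − 6Σd² / [n(n²−1)] = 1 − 6×30 / (5×24)
  = 1 − 180/120 = 1 − 1.50000 ≈ -0.5000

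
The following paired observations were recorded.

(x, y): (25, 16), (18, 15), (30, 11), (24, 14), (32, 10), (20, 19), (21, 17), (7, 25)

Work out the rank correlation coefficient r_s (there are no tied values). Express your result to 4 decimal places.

-0.8095

Rank x: 6, 2, 7, 5, 8, 3, 4, 1
Rank y: 5, 4, 2, 3, 1, 7, 6, 8
d = rank(x) − rank(y): 1, -2, 5, 2, 7, -4, -2, -7; Σd² = 152
ρ = 1 − 6Σd² / [n(n²−1)] = 1 − 6×152 / (8×63) = 1 − 912/504 ≈ -0.8095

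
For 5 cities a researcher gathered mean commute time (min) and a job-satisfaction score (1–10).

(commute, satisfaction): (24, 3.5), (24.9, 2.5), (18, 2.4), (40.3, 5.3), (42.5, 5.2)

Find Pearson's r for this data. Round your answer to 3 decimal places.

0.954

n = 5, Σx = 149.7, Σy = 18.9, Σx² = 4950.35, Σy² = 79.39, Σxy = 624.04
nΣxy − ΣxΣy = 3120.2 − 2829.33 = 290.87
nΣx² − (Σx)² = 24751.75 − 22410.09 = 2341.66; nΣy² − (Σy)² = 396.95 − 357.21 = 39.74
r = 290.87 / √(2341.66 × 39.74) = 290.87 / 305.0534 ≈ 0.954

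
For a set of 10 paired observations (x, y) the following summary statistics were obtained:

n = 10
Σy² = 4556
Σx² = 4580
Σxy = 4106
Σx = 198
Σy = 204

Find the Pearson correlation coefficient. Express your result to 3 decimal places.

r = (nΣxy − ΣxΣy) / √[(nΣx² − (Σx)²)(nΣy² − (Σy)²)]
Numerator: 10×4106 − 198×204 = 668
Denominator: √[(45800 − 39204)(45560 − 41616)] = √[6596 × 3944] = 5100.4533
r = 668 / 5100.4533 ≈ 0.131

0.131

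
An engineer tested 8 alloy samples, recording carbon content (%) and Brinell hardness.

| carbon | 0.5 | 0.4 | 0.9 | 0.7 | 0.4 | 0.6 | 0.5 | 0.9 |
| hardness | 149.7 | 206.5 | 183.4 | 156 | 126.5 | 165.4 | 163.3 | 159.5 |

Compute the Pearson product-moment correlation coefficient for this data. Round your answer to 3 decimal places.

n = 8, Σx = 4.9, Σy = 1310.3, Σx² = 3.29, Σy² = 218490.45, Σxy = 806.75
nΣxy − ΣxΣy = 6454 − 6420.47 = 33.53
nΣx² − (Σx)² = 26.32 − 24.01 = 2.31; nΣy² − (Σy)² = 1747923.6 − 1716886.09 = 31037.51
r = 33.53 / √(2.31 × 31037.51) = 33.53 / 267.7623 ≈ 0.125

0.125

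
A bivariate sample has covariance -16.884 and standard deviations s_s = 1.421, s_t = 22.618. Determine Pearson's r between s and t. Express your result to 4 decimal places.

r = Cov(s,t) / (s_s · s_t) = -16.884 / (1.421 × 22.618)
  = -16.884 / 32.1402 ≈ -0.5253

-0.5253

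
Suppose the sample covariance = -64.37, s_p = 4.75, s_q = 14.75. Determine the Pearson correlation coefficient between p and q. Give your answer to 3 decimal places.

-0.919

r = Cov(p,q) / (s_p · s_q) = -64.37 / (4.75 × 14.75)
  = -64.37 / 70.0625 ≈ -0.919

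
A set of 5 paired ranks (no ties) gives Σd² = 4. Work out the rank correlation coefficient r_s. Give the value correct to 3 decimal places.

ρ = 1 − 6Σd² / [n(n²−1)] = 1 − 6×4 / (5×24)
  = 1 − 24/120 = 1 − 0.2000 ≈ 0.800

0.800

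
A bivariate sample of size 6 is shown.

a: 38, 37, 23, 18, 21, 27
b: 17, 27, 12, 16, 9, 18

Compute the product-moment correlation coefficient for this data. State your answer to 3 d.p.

0.688

n = 6, Σa = 164, Σb = 99, Σa² = 4836, Σb² = 1823, Σab = 2884
nΣab − ΣaΣb = 17304 − 16236 = 1068
nΣa² − (Σa)² = 29016 − 26896 = 2120; nΣb² − (Σb)² = 10938 − 9801 = 1137
r = 1068 / √(2120 × 1137) = 1068 / 1552.5592 ≈ 0.688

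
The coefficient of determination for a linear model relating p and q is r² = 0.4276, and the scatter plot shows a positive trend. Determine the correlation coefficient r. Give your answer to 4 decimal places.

0.6539

|r| = √0.4276 = 0.6539
The association is positive, so r = 0.6539.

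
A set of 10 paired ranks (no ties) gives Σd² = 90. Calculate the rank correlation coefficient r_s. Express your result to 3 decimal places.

0.455

ρ = 1 − 6Σd² / [n(n²−1)] = 1 − 6×90 / (10×99)
  = 1 − 540/990 = 1 − 0.5455 ≈ 0.455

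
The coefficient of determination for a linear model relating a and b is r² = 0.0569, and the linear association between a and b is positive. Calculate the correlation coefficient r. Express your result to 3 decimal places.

|r| = √0.0569 = 0.239
The association is positive, so r = 0.239.

0.239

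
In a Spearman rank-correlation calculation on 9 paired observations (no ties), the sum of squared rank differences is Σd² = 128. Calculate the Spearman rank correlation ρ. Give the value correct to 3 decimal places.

-0.067

ρ = 1 − 6Σd² / [n(n²−1)] = 1 − 6×128 / (9×80)
  = 1 − 768/720 = 1 − 1.0667 ≈ -0.067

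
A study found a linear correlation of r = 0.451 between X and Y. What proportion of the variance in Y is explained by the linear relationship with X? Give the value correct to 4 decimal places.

0.2034

r² = (0.451)² = 0.2034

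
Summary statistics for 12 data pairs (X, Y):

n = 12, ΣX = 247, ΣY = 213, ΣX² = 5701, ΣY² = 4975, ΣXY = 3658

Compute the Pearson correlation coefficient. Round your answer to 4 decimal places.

r = (nΣXY − ΣXΣY) / √[(nΣX² − (ΣX)²)(nΣY² − (ΣY)²)]
Numerator: 12×3658 − 247×213 = -8715
Denominator: √[(68412 − 61009)(59700 − 45369)] = √[7403 × 14331] = 10300.1162
r = -8715 / 10300.1162 ≈ -0.8461

-0.8461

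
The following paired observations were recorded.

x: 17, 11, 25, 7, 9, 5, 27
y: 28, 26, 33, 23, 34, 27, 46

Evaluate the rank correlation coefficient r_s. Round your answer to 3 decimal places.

Rank x: 5, 4, 6, 2, 3, 1, 7
Rank y: 4, 2, 5, 1, 6, 3, 7
d = rank(x) − rank(y): 1, 2, 1, 1, -3, -2, 0; Σd² = 20
ρ = 1 − 6Σd² / [n(n²−1)] = 1 − 6×20 / (7×48) = 1 − 120/336 ≈ 0.643

0.643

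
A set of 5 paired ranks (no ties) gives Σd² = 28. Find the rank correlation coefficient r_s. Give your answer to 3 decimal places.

ρ = 1 − 6Σd² / [n(n²−1)] = 1 − 6×28 / (5×24)
  = 1 − 168/120 = 1 − 1.4000 ≈ -0.400

-0.400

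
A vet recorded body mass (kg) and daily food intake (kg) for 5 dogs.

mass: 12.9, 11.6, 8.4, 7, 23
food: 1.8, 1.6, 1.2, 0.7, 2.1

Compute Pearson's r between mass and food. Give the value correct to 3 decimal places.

n = 5, Σx = 62.9, Σy = 7.4, Σx² = 949.53, Σy² = 12.14, Σxy = 105.06
nΣxy − ΣxΣy = 525.3 − 465.46 = 59.84
nΣx² − (Σx)² = 4747.65 − 3956.41 = 791.24; nΣy² − (Σy)² = 60.7 − 54.76 = 5.94
r = 59.84 / √(791.24 × 5.94) = 59.84 / 68.5563 ≈ 0.873

0.873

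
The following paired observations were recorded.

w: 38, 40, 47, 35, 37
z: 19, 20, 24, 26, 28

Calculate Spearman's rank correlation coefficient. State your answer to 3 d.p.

Rank w: 3, 4, 5, 1, 2
Rank z: 1, 2, 3, 4, 5
d = rank(w) − rank(z): 2, 2, 2, -3, -3; Σd² = 30
ρ = 1 − 6Σd² / [n(n²−1)] = 1 − 6×30 / (5×24) = 1 − 180/120 ≈ -0.500

-0.500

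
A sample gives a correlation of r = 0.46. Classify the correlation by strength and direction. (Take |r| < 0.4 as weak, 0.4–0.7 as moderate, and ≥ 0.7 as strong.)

r = 0.46 > 0 so the relationship is positive.
|r| = 0.46, which falls in the moderate range.

moderate positive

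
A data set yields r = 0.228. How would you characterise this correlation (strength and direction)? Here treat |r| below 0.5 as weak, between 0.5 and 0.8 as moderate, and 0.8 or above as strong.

r = 0.228 > 0 so the relationship is positive.
|r| = 0.228, which falls in the weak range.

weak positive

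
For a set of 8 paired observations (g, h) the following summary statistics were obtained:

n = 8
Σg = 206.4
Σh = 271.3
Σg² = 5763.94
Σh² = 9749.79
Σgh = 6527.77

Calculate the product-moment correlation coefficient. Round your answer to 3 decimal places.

r = (nΣgh − ΣgΣh) / √[(nΣg² − (Σg)²)(nΣh² − (Σh)²)]
Numerator: 8×6527.77 − 206.4×271.3 = -3774.16
Denominator: √[(46111.52 − 42600.96)(77998.32 − 73603.69)] = √[3510.56 × 4394.63] = 3927.7999
r = -3774.16 / 3927.7999 ≈ -0.961

-0.961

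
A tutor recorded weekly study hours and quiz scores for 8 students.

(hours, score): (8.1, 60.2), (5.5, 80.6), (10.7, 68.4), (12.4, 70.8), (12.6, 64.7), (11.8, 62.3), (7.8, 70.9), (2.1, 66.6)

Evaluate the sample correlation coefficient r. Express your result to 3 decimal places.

-0.293

n = 8, Σx = 71, Σy = 544.5, Σx² = 727.36, Σy² = 37341.35, Σxy = 4783.96
nΣxy − ΣxΣy = 38271.68 − 38659.5 = -387.82
nΣx² − (Σx)² = 5818.88 − 5041 = 777.88; nΣy² − (Σy)² = 298730.8 − 296480.25 = 2250.55
r = -387.82 / √(777.88 × 2250.55) = -387.82 / 1323.1243 ≈ -0.293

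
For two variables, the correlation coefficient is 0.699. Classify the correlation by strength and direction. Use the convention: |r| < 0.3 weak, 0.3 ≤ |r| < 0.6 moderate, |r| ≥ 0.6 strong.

r = 0.699 > 0 so the relationship is positive.
|r| = 0.699, which falls in the strong range.

strong positive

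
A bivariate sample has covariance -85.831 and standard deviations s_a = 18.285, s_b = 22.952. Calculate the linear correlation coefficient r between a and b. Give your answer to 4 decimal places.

-0.2045

r = Cov(a,b) / (s_a · s_b) = -85.831 / (18.285 × 22.952)
  = -85.831 / 419.6773 ≈ -0.2045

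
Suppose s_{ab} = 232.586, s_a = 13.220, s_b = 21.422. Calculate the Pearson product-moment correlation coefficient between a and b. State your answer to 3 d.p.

0.821

r = Cov(a,b) / (s_a · s_b) = 232.586 / (13.220 × 21.422)
  = 232.586 / 283.1988 ≈ 0.821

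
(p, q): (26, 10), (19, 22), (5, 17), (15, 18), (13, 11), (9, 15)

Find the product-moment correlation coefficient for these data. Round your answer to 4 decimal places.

-0.2243

n = 6, Σp = 87, Σq = 93, Σp² = 1537, Σq² = 1543, Σpq = 1311
nΣpq − ΣpΣq = 7866 − 8091 = -225
nΣp² − (Σp)² = 9222 − 7569 = 1653; nΣq² − (Σq)² = 9258 − 8649 = 609
r = -225 / √(1653 × 609) = -225 / 1003.3329 ≈ -0.2243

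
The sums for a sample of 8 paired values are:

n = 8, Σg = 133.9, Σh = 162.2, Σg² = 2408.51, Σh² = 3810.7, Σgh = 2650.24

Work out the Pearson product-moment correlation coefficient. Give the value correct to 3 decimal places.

r = (nΣgh − ΣgΣh) / √[(nΣg² − (Σg)²)(nΣh² − (Σh)²)]
Numerator: 8×2650.24 − 133.9×162.2 = -516.66
Denominator: √[(19268.08 − 17929.21)(30485.6 − 26308.84)] = √[1338.87 × 4176.76] = 2364.7703
r = -516.66 / 2364.7703 ≈ -0.218

-0.218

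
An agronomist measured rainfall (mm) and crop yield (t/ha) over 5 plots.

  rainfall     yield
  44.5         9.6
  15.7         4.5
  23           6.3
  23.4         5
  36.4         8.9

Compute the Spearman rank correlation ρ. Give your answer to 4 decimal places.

Rank rainfall: 5, 1, 2, 3, 4
Rank yield: 5, 1, 3, 2, 4
d = rank(rainfall) − rank(yield): 0, 0, -1, 1, 0; Σd² = 2
ρ = 1 − 6Σd² / [n(n²−1)] = 1 − 6×2 / (5×24) = 1 − 12/120 ≈ 0.9000

0.9000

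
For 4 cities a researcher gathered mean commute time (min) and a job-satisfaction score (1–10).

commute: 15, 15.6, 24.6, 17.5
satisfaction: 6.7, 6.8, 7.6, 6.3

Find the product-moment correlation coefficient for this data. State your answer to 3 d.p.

0.803

n = 4, Σx = 72.7, Σy = 27.4, Σx² = 1379.77, Σy² = 188.58, Σxy = 503.79
nΣxy − ΣxΣy = 2015.16 − 1991.98 = 23.18
nΣx² − (Σx)² = 5519.08 − 5285.29 = 233.79; nΣy² − (Σy)² = 754.32 − 750.76 = 3.56
r = 23.18 / √(233.79 × 3.56) = 23.18 / 28.8495 ≈ 0.803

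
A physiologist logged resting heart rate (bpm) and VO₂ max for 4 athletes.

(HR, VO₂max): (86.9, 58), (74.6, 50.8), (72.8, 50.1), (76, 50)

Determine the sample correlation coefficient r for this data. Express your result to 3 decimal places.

0.974

n = 4, Σx = 310.3, Σy = 208.9, Σx² = 24192.61, Σy² = 10954.65, Σxy = 16277.16
nΣxy − ΣxΣy = 65108.64 − 64821.67 = 286.97
nΣx² − (Σx)² = 96770.44 − 96286.09 = 484.35; nΣy² − (Σy)² = 43818.6 − 43639.21 = 179.39
r = 286.97 / √(484.35 × 179.39) = 286.97 / 294.7669 ≈ 0.974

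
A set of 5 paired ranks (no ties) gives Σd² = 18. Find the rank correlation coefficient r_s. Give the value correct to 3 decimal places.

0.100

ρ = 1 − 6Σd² / [n(n²−1)] = 1 − 6×18 / (5×24)
  = 1 − 108/120 = 1 − 0.9000 ≈ 0.100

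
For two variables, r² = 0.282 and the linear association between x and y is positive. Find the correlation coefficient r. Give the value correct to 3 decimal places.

0.531

|r| = √0.282 = 0.531
The association is positive, so r = 0.531.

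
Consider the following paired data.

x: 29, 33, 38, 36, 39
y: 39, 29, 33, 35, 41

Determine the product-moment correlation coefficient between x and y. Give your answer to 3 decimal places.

0.077

n = 5, Σx = 175, Σy = 177, Σx² = 6191, Σy² = 6357, Σxy = 6201
nΣxy − ΣxΣy = 31005 − 30975 = 30
nΣx² − (Σx)² = 30955 − 30625 = 330; nΣy² − (Σy)² = 31785 − 31329 = 456
r = 30 / √(330 × 456) = 30 / 387.9175 ≈ 0.077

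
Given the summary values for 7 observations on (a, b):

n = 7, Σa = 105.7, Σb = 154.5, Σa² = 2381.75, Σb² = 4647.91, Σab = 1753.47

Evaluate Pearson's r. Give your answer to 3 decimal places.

-0.588

r = (nΣab − ΣaΣb) / √[(nΣa² − (Σa)²)(nΣb² − (Σb)²)]
Numerator: 7×1753.47 − 105.7×154.5 = -4056.36
Denominator: √[(16672.25 − 11172.49)(32535.37 − 23870.25)] = √[5499.76 × 8665.12] = 6903.3383
r = -4056.36 / 6903.3383 ≈ -0.588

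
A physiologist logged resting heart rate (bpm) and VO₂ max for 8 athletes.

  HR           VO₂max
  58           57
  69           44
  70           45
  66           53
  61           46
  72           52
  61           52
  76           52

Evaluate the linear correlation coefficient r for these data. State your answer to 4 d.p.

n = 8, Σx = 533, Σy = 401, Σx² = 35783, Σy² = 20247, Σxy = 26664
nΣxy − ΣxΣy = 213312 − 213733 = -421
nΣx² − (Σx)² = 286264 − 284089 = 2175; nΣy² − (Σy)² = 161976 − 160801 = 1175
r = -421 / √(2175 × 1175) = -421 / 1598.6322 ≈ -0.2634

-0.2634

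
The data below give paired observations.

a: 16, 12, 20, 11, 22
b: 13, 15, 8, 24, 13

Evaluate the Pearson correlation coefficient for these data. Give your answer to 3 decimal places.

n = 5, Σa = 81, Σb = 73, Σa² = 1405, Σb² = 1203, Σab = 1098
nΣab − ΣaΣb = 5490 − 5913 = -423
nΣa² − (Σa)² = 7025 − 6561 = 464; nΣb² − (Σb)² = 6015 − 5329 = 686
r = -423 / √(464 × 686) = -423 / 564.1844 ≈ -0.750

-0.750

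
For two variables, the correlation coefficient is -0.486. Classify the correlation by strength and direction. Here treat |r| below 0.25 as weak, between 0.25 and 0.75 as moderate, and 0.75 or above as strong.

r = -0.486 < 0 so the relationship is negative.
|r| = 0.486, which falls in the moderate range.

moderate negative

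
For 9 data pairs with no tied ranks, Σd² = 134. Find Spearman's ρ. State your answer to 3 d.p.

ρ = 1 − 6Σd² / [n(n²−1)] = 1 − 6×134 / (9×80)
  = 1 − 804/720 = 1 − 1.1167 ≈ -0.117

-0.117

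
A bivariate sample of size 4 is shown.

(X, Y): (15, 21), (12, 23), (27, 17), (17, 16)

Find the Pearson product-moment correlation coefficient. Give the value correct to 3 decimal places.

-0.695

n = 4, ΣX = 71, ΣY = 77, ΣX² = 1387, ΣY² = 1515, ΣXY = 1322
nΣXY − ΣXΣY = 5288 − 5467 = -179
nΣX² − (ΣX)² = 5548 − 5041 = 507; nΣY² − (ΣY)² = 6060 − 5929 = 131
r = -179 / √(507 × 131) = -179 / 257.7150 ≈ -0.695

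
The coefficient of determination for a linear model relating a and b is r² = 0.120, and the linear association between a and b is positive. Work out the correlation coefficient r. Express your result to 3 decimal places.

0.346

|r| = √0.120 = 0.346
The association is positive, so r = 0.346.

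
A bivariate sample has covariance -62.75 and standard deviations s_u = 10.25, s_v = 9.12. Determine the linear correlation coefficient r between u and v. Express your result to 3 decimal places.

-0.671

r = Cov(u,v) / (s_u · s_v) = -62.75 / (10.25 × 9.12)
  = -62.75 / 93.4800 ≈ -0.671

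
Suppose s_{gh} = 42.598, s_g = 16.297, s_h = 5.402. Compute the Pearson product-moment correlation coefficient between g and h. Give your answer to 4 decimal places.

0.4839

r = Cov(g,h) / (s_g · s_h) = 42.598 / (16.297 × 5.402)
  = 42.598 / 88.0364 ≈ 0.4839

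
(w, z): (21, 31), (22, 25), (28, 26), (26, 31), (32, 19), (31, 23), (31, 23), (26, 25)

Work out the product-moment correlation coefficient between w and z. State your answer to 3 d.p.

n = 8, Σw = 217, Σz = 203, Σw² = 6007, Σz² = 5267, Σwz = 5419
nΣwz − ΣwΣz = 43352 − 44051 = -699
nΣw² − (Σw)² = 48056 − 47089 = 967; nΣz² − (Σz)² = 42136 − 41209 = 927
r = -699 / √(967 × 927) = -699 / 946.7888 ≈ -0.738

-0.738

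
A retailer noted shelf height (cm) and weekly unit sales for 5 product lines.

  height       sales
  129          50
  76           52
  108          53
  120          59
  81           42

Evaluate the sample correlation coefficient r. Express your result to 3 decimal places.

n = 5, Σx = 514, Σy = 256, Σx² = 55042, Σy² = 13258, Σxy = 26608
nΣxy − ΣxΣy = 133040 − 131584 = 1456
nΣx² − (Σx)² = 275210 − 264196 = 11014; nΣy² − (Σy)² = 66290 − 65536 = 754
r = 1456 / √(11014 × 754) = 1456 / 2881.7627 ≈ 0.505

0.505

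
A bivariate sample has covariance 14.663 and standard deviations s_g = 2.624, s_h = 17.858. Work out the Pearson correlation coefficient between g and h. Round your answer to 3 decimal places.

r = Cov(g,h) / (s_g · s_h) = 14.663 / (2.624 × 17.858)
  = 14.663 / 46.8594 ≈ 0.313

0.313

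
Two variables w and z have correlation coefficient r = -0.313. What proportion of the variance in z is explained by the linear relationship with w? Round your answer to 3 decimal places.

r² = (-0.313)² = 0.098

0.098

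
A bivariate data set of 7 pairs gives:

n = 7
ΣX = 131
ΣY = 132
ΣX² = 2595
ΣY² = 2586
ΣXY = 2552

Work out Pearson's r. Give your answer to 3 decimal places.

0.693

r = (nΣXY − ΣXΣY) / √[(nΣX² − (ΣX)²)(nΣY² − (ΣY)²)]
Numerator: 7×2552 − 131×132 = 572
Denominator: √[(18165 − 17161)(18102 − 17424)] = √[1004 × 678] = 825.0527
r = 572 / 825.0527 ≈ 0.693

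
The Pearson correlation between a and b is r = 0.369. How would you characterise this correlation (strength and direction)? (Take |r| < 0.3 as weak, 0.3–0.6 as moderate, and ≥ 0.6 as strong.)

moderate positive

r = 0.369 > 0 so the relationship is positive.
|r| = 0.369, which falls in the moderate range.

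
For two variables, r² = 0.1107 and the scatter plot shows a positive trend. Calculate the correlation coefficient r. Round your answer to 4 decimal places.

|r| = √0.1107 = 0.3327
The association is positive, so r = 0.3327.

0.3327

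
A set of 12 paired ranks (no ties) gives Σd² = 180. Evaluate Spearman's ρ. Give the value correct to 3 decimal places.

0.371

ρ = 1 − 6Σd² / [n(n²−1)] = 1 − 6×180 / (12×143)
  = 1 − 1080/1716 = 1 − 0.6294 ≈ 0.371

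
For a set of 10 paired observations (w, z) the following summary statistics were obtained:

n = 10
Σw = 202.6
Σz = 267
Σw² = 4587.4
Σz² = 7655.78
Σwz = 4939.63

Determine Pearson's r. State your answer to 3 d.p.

r = (nΣwz − ΣwΣz) / √[(nΣw² − (Σw)²)(nΣz² − (Σz)²)]
Numerator: 10×4939.63 − 202.6×267 = -4697.9
Denominator: √[(45874 − 41046.76)(76557.8 − 71289)] = √[4827.24 × 5268.8] = 5043.1897
r = -4697.9 / 5043.1897 ≈ -0.932

-0.932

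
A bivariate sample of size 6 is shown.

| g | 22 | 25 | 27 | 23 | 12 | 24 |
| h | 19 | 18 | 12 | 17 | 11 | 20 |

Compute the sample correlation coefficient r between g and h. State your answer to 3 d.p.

0.452

n = 6, Σg = 133, Σh = 97, Σg² = 3087, Σh² = 1639, Σgh = 2195
nΣgh − ΣgΣh = 13170 − 12901 = 269
nΣg² − (Σg)² = 18522 − 17689 = 833; nΣh² − (Σh)² = 9834 − 9409 = 425
r = 269 / √(833 × 425) = 269 / 595.0000 ≈ 0.452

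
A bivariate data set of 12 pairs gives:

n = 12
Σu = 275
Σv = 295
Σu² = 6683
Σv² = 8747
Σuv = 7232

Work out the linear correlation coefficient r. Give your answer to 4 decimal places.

r = (nΣuv − ΣuΣv) / √[(nΣu² − (Σu)²)(nΣv² − (Σv)²)]
Numerator: 12×7232 − 275×295 = 5659
Denominator: √[(80196 − 75625)(104964 − 87025)] = √[4571 × 17939] = 9055.3393
r = 5659 / 9055.3393 ≈ 0.6249

0.6249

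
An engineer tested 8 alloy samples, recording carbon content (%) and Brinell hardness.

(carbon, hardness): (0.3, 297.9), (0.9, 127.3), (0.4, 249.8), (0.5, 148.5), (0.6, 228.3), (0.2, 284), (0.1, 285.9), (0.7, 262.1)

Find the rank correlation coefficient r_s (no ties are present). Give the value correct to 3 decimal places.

-0.762

Rank carbon: 3, 8, 4, 5, 6, 2, 1, 7
Rank hardness: 8, 1, 4, 2, 3, 6, 7, 5
d = rank(carbon) − rank(hardness): -5, 7, 0, 3, 3, -4, -6, 2; Σd² = 148
ρ = 1 − 6Σd² / [n(n²−1)] = 1 − 6×148 / (8×63) = 1 − 888/504 ≈ -0.762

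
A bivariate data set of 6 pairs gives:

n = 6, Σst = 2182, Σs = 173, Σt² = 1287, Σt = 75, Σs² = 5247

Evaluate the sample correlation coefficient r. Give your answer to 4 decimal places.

0.0648

r = (nΣst − ΣsΣt) / √[(nΣs² − (Σs)²)(nΣt² − (Σt)²)]
Numerator: 6×2182 − 173×75 = 117
Denominator: √[(31482 − 29929)(7722 − 5625)] = √[1553 × 2097] = 1804.6166
r = 117 / 1804.6166 ≈ 0.0648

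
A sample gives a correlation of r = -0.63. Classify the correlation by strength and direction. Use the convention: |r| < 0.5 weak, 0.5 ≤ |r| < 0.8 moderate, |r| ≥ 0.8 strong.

moderate negative

r = -0.63 < 0 so the relationship is negative.
|r| = 0.63, which falls in the moderate range.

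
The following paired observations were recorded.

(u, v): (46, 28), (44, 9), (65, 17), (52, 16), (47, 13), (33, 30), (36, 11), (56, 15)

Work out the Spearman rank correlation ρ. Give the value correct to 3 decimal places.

0.048

Rank u: 4, 3, 8, 6, 5, 1, 2, 7
Rank v: 7, 1, 6, 5, 3, 8, 2, 4
d = rank(u) − rank(v): -3, 2, 2, 1, 2, -7, 0, 3; Σd² = 80
ρ = 1 − 6Σd² / [n(n²−1)] = 1 − 6×80 / (8×63) = 1 − 480/504 ≈ 0.048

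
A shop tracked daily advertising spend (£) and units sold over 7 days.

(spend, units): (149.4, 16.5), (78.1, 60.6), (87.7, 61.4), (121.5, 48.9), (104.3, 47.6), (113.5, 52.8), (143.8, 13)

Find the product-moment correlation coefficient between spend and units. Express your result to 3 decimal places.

-0.922

n = 7, Σx = 798.3, Σy = 300.8, Σx² = 95312.69, Σy² = 15328.38, Σxy = 31350.97
nΣxy − ΣxΣy = 219456.79 − 240128.64 = -20671.85
nΣx² − (Σx)² = 667188.83 − 637282.89 = 29905.94; nΣy² − (Σy)² = 107298.66 − 90480.64 = 16818.02
r = -20671.85 / √(29905.94 × 16818.02) = -20671.85 / 22426.7407 ≈ -0.922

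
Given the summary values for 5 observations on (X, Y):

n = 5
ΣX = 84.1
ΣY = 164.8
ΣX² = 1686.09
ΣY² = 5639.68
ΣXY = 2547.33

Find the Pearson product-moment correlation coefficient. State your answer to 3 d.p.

-0.945

r = (nΣXY − ΣXΣY) / √[(nΣX² − (ΣX)²)(nΣY² − (ΣY)²)]
Numerator: 5×2547.33 − 84.1×164.8 = -1123.03
Denominator: √[(8430.45 − 7072.81)(28198.4 − 27159.04)] = √[1357.64 × 1039.36] = 1187.8875
r = -1123.03 / 1187.8875 ≈ -0.945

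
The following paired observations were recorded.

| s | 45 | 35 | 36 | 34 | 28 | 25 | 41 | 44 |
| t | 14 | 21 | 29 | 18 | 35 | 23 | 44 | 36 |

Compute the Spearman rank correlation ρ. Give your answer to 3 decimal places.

Rank s: 8, 4, 5, 3, 2, 1, 6, 7
Rank t: 1, 3, 5, 2, 6, 4, 8, 7
d = rank(s) − rank(t): 7, 1, 0, 1, -4, -3, -2, 0; Σd² = 80
ρ = 1 − 6Σd² / [n(n²−1)] = 1 − 6×80 / (8×63) = 1 − 480/504 ≈ 0.048

0.048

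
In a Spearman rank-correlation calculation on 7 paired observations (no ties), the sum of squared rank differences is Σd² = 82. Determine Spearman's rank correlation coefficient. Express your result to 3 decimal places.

ρ = 1 − 6Σd² / [n(n²−1)] = 1 − 6×82 / (7×48)
  = 1 − 492/336 = 1 − 1.4643 ≈ -0.464

-0.464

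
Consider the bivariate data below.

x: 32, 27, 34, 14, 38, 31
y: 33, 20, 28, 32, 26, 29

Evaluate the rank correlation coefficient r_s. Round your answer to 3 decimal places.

Rank x: 4, 2, 5, 1, 6, 3
Rank y: 6, 1, 3, 5, 2, 4
d = rank(x) − rank(y): -2, 1, 2, -4, 4, -1; Σd² = 42
ρ = 1 − 6Σd² / [n(n²−1)] = 1 − 6×42 / (6×35) = 1 − 252/210 ≈ -0.200

-0.200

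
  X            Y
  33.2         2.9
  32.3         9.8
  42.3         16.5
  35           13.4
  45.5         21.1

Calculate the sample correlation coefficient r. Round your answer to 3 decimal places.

0.868

n = 5, ΣX = 188.3, ΣY = 63.7, ΣX² = 7230.07, ΣY² = 1001.47, ΣXY = 2539.82
nΣXY − ΣXΣY = 12699.1 − 11994.71 = 704.39
nΣX² − (ΣX)² = 36150.35 − 35456.89 = 693.46; nΣY² − (ΣY)² = 5007.35 − 4057.69 = 949.66
r = 704.39 / √(693.46 × 949.66) = 704.39 / 811.5117 ≈ 0.868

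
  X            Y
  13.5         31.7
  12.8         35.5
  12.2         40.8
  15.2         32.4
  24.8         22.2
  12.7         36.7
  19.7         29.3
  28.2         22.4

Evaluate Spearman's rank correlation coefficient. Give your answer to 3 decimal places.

Rank X: 4, 3, 1, 5, 7, 2, 6, 8
Rank Y: 4, 6, 8, 5, 1, 7, 3, 2
d = rank(X) − rank(Y): 0, -3, -7, 0, 6, -5, 3, 6; Σd² = 164
ρ = 1 − 6Σd² / [n(n²−1)] = 1 − 6×164 / (8×63) = 1 − 984/504 ≈ -0.952

-0.952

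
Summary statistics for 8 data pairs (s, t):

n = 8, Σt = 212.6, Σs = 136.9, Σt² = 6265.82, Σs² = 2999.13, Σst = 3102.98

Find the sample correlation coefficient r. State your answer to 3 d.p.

r = (nΣst − ΣsΣt) / √[(nΣs² − (Σs)²)(nΣt² − (Σt)²)]
Numerator: 8×3102.98 − 136.9×212.6 = -4281.1
Denominator: √[(23993.04 − 18741.61)(50126.56 − 45198.76)] = √[5251.43 × 4927.8] = 5087.0420
r = -4281.1 / 5087.0420 ≈ -0.842

-0.842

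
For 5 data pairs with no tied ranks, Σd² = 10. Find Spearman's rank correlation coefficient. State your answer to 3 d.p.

ρ = 1 − 6Σd² / [n(n²−1)] = 1 − 6×10 / (5×24)
  = 1 − 60/120 = 1 − 0.5000 ≈ 0.500

0.500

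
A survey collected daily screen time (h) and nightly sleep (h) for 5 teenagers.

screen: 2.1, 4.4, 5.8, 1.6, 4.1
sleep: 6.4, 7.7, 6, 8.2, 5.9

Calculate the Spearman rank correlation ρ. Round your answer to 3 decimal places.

Rank screen: 2, 4, 5, 1, 3
Rank sleep: 3, 4, 2, 5, 1
d = rank(screen) − rank(sleep): -1, 0, 3, -4, 2; Σd² = 30
ρ = 1 − 6Σd² / [n(n²−1)] = 1 − 6×30 / (5×24) = 1 − 180/120 ≈ -0.500

-0.500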